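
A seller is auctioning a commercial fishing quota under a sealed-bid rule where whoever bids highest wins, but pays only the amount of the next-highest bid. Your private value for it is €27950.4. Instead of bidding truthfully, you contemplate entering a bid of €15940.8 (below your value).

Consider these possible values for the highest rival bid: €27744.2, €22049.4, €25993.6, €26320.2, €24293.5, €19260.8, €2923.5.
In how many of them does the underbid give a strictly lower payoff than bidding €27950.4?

The deviation hurts exactly when the highest competing bid lies strictly between €15940.8 and €27950.4 — underbidding then forfeits a profitable win.
€27744.2: inside the interval → strictly worse (loss €206.2).
€22049.4: inside the interval → strictly worse (loss €5901).
€25993.6: inside the interval → strictly worse (loss €1956.8).
€26320.2: inside the interval → strictly worse (loss €1630.2).
€24293.5: inside the interval → strictly worse (loss €3656.9).
€19260.8: inside the interval → strictly worse (loss €8689.6).
€2923.5: below both → same outcome either way.
Count: 6.

6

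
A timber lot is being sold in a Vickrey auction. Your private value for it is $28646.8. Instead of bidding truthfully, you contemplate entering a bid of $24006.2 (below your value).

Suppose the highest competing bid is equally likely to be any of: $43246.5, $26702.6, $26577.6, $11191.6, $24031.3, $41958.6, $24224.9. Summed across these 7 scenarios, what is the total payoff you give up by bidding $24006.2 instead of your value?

$13050.8

The deviation costs you only when the competing bid falls strictly between $24006.2 and $28646.8; elsewhere both bids give the same outcome.
$43246.5: outcomes coincide → loss $0.
$26702.6: truthful payoff $1944.2, deviation payoff $0 → loss $1944.2.
$26577.6: truthful payoff $2069.2, deviation payoff $0 → loss $2069.2.
$11191.6: outcomes coincide → loss $0.
$24031.3: truthful payoff $4615.5, deviation payoff $0 → loss $4615.5.
$41958.6: outcomes coincide → loss $0.
$24224.9: truthful payoff $4421.9, deviation payoff $0 → loss $4421.9.
Total loss = $1944.2 + $2069.2 + $4615.5 + $4421.9 = $13050.8.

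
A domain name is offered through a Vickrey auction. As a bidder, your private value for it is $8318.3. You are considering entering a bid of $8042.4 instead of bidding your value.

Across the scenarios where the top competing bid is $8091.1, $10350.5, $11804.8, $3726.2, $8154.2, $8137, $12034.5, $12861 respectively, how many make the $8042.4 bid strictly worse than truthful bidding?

The deviation hurts exactly when the highest competing bid lies strictly between $8042.4 and $8318.3 — underbidding then forfeits a profitable win.
$8091.1: inside the interval → strictly worse (loss $227.2).
$10350.5: above both → same outcome either way.
$11804.8: above both → same outcome either way.
$3726.2: below both → same outcome either way.
$8154.2: inside the interval → strictly worse (loss $164.1).
$8137: inside the interval → strictly worse (loss $181.3).
$12034.5: above both → same outcome either way.
$12861: above both → same outcome either way.
Count: 3.

3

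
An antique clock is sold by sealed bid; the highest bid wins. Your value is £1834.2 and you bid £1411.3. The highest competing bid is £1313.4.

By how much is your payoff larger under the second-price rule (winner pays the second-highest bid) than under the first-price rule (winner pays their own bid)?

You have the highest bid, so you win under either rule.
Second-price: pay £1313.4 → payoff £520.8.
First-price: pay your own bid £1411.3 → payoff £422.9.
Difference = £520.8 − (£422.9) = £97.9.

£97.9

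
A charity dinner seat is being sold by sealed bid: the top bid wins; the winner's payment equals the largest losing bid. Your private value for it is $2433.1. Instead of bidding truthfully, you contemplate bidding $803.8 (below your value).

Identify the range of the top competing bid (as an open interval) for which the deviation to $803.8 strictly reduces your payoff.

($803.8, $2433.1)

If the competing bid is below $803.8, both bids win at the same price — no difference.
If it is above $2433.1, both bids lose — no difference.
If it lies strictly between $803.8 and $2433.1, bidding your value wins at a price below your value (positive payoff) while bidding $803.8 loses (payoff 0).
So the deviation strictly hurts on the open interval ($803.8, $2433.1).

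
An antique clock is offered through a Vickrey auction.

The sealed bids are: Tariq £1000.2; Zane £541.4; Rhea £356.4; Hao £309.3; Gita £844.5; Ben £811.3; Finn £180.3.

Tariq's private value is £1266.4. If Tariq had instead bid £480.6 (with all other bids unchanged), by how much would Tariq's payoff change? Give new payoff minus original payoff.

−£421.9

The highest bid among the other bidders is £844.5; Tariq's bid doesn't change that.
Original bid £1000.2: Tariq is highest, pays the top rival bid £844.5; payoff £1266.4 − £844.5 = £421.9.
Alternative bid £480.6: Tariq is not highest (top rival bid is £844.5); payoff £0.
Change in payoff = £0 − (£421.9) = −£421.9.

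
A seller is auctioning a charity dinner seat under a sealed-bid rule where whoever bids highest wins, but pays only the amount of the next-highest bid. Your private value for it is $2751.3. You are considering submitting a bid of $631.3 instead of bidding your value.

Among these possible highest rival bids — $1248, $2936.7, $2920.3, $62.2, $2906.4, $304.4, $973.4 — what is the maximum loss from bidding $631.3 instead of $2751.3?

$1248: truthful gives $1503.3, deviation gives $0 → loss $1503.3.
$2936.7: same outcome either way → loss $0.
$2920.3: same outcome either way → loss $0.
$62.2: same outcome either way → loss $0.
$2906.4: same outcome either way → loss $0.
$304.4: same outcome either way → loss $0.
$973.4: truthful gives $1777.9, deviation gives $0 → loss $1777.9.
Maximum loss: $1777.9.

$1777.9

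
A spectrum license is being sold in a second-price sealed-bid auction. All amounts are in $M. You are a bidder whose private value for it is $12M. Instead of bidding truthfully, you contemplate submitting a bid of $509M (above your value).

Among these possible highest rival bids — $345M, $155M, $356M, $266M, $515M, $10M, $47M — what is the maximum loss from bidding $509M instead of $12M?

$344M

$345M: truthful gives $0M, deviation gives −$333M → loss $333M.
$155M: truthful gives $0M, deviation gives −$143M → loss $143M.
$356M: truthful gives $0M, deviation gives −$344M → loss $344M.
$266M: truthful gives $0M, deviation gives −$254M → loss $254M.
$515M: same outcome either way → loss $0M.
$10M: same outcome either way → loss $0M.
$47M: truthful gives $0M, deviation gives −$35M → loss $35M.
Maximum loss: $344M.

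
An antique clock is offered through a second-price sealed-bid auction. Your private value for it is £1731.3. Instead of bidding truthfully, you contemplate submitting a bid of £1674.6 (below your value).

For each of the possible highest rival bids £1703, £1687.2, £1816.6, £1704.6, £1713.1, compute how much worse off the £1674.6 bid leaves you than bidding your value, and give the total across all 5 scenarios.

£117.3

The deviation costs you only when the competing bid falls strictly between £1674.6 and £1731.3; elsewhere both bids give the same outcome.
£1703: truthful payoff £28.3, deviation payoff £0 → loss £28.3.
£1687.2: truthful payoff £44.1, deviation payoff £0 → loss £44.1.
£1816.6: outcomes coincide → loss £0.
£1704.6: truthful payoff £26.7, deviation payoff £0 → loss £26.7.
£1713.1: truthful payoff £18.2, deviation payoff £0 → loss £18.2.
Total loss = £28.3 + £44.1 + £26.7 + £18.2 = £117.3.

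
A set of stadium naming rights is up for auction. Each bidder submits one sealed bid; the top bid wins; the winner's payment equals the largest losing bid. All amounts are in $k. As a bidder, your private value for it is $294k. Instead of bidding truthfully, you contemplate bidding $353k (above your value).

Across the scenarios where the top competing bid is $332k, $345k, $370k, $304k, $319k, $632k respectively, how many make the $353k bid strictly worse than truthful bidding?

The deviation hurts exactly when the highest competing bid lies strictly between $294k and $353k — overbidding then wins at a price above your value.
$332k: inside the interval → strictly worse (loss $38k).
$345k: inside the interval → strictly worse (loss $51k).
$370k: above both → same outcome either way.
$304k: inside the interval → strictly worse (loss $10k).
$319k: inside the interval → strictly worse (loss $25k).
$632k: above both → same outcome either way.
Count: 4.

4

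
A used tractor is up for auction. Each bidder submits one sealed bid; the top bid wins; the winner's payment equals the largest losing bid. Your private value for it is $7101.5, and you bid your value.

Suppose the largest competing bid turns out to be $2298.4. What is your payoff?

Your bid $7101.5 exceeds the highest competing bid $2298.4, so you win.
In a second-price auction the winner pays the second-highest bid, $2298.4.
Payoff = value − price = $7101.5 − $2298.4 = $4803.1.

$4803.1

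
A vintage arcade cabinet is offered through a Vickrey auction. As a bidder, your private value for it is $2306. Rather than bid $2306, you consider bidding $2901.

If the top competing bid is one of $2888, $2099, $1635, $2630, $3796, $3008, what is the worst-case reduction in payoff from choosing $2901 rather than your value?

$582

$2888: truthful gives $0, deviation gives −$582 → loss $582.
$2099: same outcome either way → loss $0.
$1635: same outcome either way → loss $0.
$2630: truthful gives $0, deviation gives −$324 → loss $324.
$3796: same outcome either way → loss $0.
$3008: same outcome either way → loss $0.
Maximum loss: $582.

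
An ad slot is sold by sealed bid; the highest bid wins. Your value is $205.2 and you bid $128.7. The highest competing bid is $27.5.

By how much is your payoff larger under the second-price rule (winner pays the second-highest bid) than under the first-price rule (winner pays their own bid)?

You have the highest bid, so you win under either rule.
Second-price: pay $27.5 → payoff $177.7.
First-price: pay your own bid $128.7 → payoff $76.5.
Difference = $177.7 − ($76.5) = $101.2.

$101.2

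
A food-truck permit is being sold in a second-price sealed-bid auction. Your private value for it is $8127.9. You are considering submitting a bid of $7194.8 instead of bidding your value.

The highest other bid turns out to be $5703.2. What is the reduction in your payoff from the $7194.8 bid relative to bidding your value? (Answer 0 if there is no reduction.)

$0

Bidding your value $8127.9: you win (since $8127.9 > $5703.2) and pay $5703.2. Payoff $2424.7.
Bidding $7194.8: you win and pay $5703.2. Payoff $8127.9 − $5703.2 = $2424.7.
Difference = $2424.7 − $2424.7 = $0; both bids lead to the same outcome because the competing bid is below both your value and your alternative bid.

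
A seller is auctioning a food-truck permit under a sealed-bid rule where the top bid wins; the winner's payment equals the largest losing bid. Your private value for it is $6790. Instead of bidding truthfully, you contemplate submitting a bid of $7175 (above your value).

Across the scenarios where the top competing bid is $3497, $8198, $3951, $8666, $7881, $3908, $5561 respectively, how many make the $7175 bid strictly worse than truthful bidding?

0

The deviation hurts exactly when the highest competing bid lies strictly between $6790 and $7175 — overbidding then wins at a price above your value.
$3497: below both → same outcome either way.
$8198: above both → same outcome either way.
$3951: below both → same outcome either way.
$8666: above both → same outcome either way.
$7881: above both → same outcome either way.
$3908: below both → same outcome either way.
$5561: below both → same outcome either way.
Count: 0.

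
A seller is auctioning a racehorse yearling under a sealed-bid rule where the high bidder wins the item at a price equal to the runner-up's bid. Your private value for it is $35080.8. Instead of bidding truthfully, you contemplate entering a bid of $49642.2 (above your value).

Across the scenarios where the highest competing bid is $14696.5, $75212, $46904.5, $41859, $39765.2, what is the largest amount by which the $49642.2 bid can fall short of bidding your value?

$11823.7

$14696.5: same outcome either way → loss $0.
$75212: same outcome either way → loss $0.
$46904.5: truthful gives $0, deviation gives −$11823.7 → loss $11823.7.
$41859: truthful gives $0, deviation gives −$6778.2 → loss $6778.2.
$39765.2: truthful gives $0, deviation gives −$4684.4 → loss $4684.4.
Maximum loss: $11823.7.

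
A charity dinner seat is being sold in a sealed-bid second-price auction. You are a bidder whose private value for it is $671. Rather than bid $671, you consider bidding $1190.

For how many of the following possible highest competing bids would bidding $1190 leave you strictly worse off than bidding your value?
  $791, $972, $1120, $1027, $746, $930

The deviation hurts exactly when the highest competing bid lies strictly between $671 and $1190 — overbidding then wins at a price above your value.
$791: inside the interval → strictly worse (loss $120).
$972: inside the interval → strictly worse (loss $301).
$1120: inside the interval → strictly worse (loss $449).
$1027: inside the interval → strictly worse (loss $356).
$746: inside the interval → strictly worse (loss $75).
$930: inside the interval → strictly worse (loss $259).
Count: 6.

6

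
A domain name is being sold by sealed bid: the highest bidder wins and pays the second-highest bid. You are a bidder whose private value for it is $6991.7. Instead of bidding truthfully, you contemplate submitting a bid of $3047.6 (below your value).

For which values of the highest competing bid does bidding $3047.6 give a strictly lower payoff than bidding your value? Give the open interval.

If the competing bid is below $3047.6, both bids win at the same price — no difference.
If it is above $6991.7, both bids lose — no difference.
If it lies strictly between $3047.6 and $6991.7, bidding your value wins at a price below your value (positive payoff) while bidding $3047.6 loses (payoff 0).
So the deviation strictly hurts on the open interval ($3047.6, $6991.7).
Truthful bidding weakly dominates here: raising your bid can only win items priced above your value, and lowering it can only forfeit items priced below.

($3047.6, $6991.7)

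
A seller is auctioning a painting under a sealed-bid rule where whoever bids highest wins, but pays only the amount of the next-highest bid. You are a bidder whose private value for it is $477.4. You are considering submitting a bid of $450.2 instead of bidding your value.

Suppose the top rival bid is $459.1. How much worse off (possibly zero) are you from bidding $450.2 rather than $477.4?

Bidding your value $477.4: you win (since $477.4 > $459.1) and pay $459.1. Payoff $18.3.
Bidding $450.2: you lose. Payoff $0.
The competing bid $459.1 lies between your shaded bid and your value, so underbidding forfeits an item you could have won at a profitable price.
Loss from deviating = $18.3 − ($0) = $18.3.

$18.3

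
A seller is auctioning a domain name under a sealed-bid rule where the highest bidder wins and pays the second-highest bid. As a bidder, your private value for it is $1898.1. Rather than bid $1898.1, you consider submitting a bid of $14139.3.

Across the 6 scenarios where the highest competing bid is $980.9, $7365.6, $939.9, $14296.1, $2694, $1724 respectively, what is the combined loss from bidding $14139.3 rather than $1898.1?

The deviation costs you only when the competing bid falls strictly between $1898.1 and $14139.3; elsewhere both bids give the same outcome.
$980.9: outcomes coincide → loss $0.
$7365.6: truthful payoff $0, deviation payoff −$5467.5 → loss $5467.5.
$939.9: outcomes coincide → loss $0.
$14296.1: outcomes coincide → loss $0.
$2694: truthful payoff $0, deviation payoff −$795.9 → loss $795.9.
$1724: outcomes coincide → loss $0.
Total loss = $5467.5 + $795.9 = $6263.4.
In a second-price auction your bid sets only whether you win, not what you pay, so bidding your true value is weakly dominant.

$6263.4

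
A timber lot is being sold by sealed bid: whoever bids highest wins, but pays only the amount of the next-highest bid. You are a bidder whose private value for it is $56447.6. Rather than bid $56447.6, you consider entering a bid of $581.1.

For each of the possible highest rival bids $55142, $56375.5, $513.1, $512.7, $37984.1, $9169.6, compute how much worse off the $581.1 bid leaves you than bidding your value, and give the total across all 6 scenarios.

$67119.2

The deviation costs you only when the competing bid falls strictly between $581.1 and $56447.6; elsewhere both bids give the same outcome.
$55142: truthful payoff $1305.6, deviation payoff $0 → loss $1305.6.
$56375.5: truthful payoff $72.1, deviation payoff $0 → loss $72.1.
$513.1: outcomes coincide → loss $0.
$512.7: outcomes coincide → loss $0.
$37984.1: truthful payoff $18463.5, deviation payoff $0 → loss $18463.5.
$9169.6: truthful payoff $47278, deviation payoff $0 → loss $47278.
Total loss = $1305.6 + $72.1 + $18463.5 + $47278 = $67119.2.
Truthful bidding weakly dominates here: raising your bid can only win items priced above your value, and lowering it can only forfeit items priced below.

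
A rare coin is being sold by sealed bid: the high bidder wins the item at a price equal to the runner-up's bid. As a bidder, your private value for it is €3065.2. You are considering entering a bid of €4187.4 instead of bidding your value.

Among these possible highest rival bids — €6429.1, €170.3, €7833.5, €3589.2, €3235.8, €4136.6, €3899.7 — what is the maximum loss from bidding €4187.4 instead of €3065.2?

€1071.4

€6429.1: same outcome either way → loss €0.
€170.3: same outcome either way → loss €0.
€7833.5: same outcome either way → loss €0.
€3589.2: truthful gives €0, deviation gives −€524 → loss €524.
€3235.8: truthful gives €0, deviation gives −€170.6 → loss €170.6.
€4136.6: truthful gives €0, deviation gives −€1071.4 → loss €1071.4.
€3899.7: truthful gives €0, deviation gives −€834.5 → loss €834.5.
Maximum loss: €1071.4.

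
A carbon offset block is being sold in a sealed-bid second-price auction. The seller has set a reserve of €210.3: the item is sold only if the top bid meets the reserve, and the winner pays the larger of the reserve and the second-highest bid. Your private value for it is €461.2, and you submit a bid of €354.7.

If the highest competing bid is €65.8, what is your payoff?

Your bid €354.7 is the highest and exceeds the reserve.
Price = max(second-highest bid, reserve) = max(€65.8, €210.3) = €210.3.
Payoff = €461.2 − €210.3 = €250.9.

€250.9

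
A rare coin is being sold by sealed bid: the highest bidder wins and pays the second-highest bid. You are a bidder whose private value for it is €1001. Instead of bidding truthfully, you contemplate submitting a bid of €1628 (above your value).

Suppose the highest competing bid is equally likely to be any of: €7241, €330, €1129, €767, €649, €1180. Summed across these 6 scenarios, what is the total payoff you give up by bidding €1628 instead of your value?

€307

The deviation costs you only when the competing bid falls strictly between €1001 and €1628; elsewhere both bids give the same outcome.
€7241: outcomes coincide → loss €0.
€330: outcomes coincide → loss €0.
€1129: truthful payoff €0, deviation payoff −€128 → loss €128.
€767: outcomes coincide → loss €0.
€649: outcomes coincide → loss €0.
€1180: truthful payoff €0, deviation payoff −€179 → loss €179.
Total loss = €128 + €179 = €307.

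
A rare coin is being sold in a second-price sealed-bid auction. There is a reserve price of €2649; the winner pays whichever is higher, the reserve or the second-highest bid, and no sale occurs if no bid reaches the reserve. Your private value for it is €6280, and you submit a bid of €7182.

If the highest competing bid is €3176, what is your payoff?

€3104

Your bid €7182 is the highest and exceeds the reserve.
Price = max(second-highest bid, reserve) = max(€3176, €2649) = €3176.
Payoff = €6280 − €3176 = €3104.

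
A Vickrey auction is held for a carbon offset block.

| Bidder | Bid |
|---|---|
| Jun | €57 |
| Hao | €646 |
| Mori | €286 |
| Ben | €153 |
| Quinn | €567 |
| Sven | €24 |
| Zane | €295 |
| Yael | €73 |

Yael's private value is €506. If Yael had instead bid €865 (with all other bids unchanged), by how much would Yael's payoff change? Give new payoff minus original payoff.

−€140

The highest bid among the other bidders is €646; Yael's bid doesn't change that.
Original bid €73: Yael is not highest (top rival bid is €646); payoff €0.
Alternative bid €865: Yael is highest, pays the top rival bid €646; payoff €506 − €646 = −€140.
Change in payoff = −€140 − (€0) = −€140.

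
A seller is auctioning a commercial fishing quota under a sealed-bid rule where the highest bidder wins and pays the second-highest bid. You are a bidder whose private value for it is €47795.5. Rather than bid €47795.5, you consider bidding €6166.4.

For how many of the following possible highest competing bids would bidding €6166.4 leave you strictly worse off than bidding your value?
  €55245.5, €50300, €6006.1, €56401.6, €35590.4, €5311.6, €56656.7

The deviation hurts exactly when the highest competing bid lies strictly between €6166.4 and €47795.5 — underbidding then forfeits a profitable win.
€55245.5: above both → same outcome either way.
€50300: above both → same outcome either way.
€6006.1: below both → same outcome either way.
€56401.6: above both → same outcome either way.
€35590.4: inside the interval → strictly worse (loss €12205.1).
€5311.6: below both → same outcome either way.
€56656.7: above both → same outcome either way.
Count: 1.

1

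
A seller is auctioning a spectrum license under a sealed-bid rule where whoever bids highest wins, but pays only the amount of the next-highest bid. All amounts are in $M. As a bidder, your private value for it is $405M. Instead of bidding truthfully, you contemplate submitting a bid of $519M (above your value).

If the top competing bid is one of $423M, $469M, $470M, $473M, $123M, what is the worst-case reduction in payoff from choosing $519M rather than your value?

$423M: truthful gives $0M, deviation gives −$18M → loss $18M.
$469M: truthful gives $0M, deviation gives −$64M → loss $64M.
$470M: truthful gives $0M, deviation gives −$65M → loss $65M.
$473M: truthful gives $0M, deviation gives −$68M → loss $68M.
$123M: same outcome either way → loss $0M.
Maximum loss: $68M.

$68M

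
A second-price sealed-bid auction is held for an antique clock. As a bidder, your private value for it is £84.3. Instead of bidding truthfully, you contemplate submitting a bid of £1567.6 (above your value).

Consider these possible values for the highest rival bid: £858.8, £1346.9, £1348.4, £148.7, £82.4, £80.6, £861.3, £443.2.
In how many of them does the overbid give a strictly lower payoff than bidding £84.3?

The deviation hurts exactly when the highest competing bid lies strictly between £84.3 and £1567.6 — overbidding then wins at a price above your value.
£858.8: inside the interval → strictly worse (loss £774.5).
£1346.9: inside the interval → strictly worse (loss £1262.6).
£1348.4: inside the interval → strictly worse (loss £1264.1).
£148.7: inside the interval → strictly worse (loss £64.4).
£82.4: below both → same outcome either way.
£80.6: below both → same outcome either way.
£861.3: inside the interval → strictly worse (loss £777).
£443.2: inside the interval → strictly worse (loss £358.9).
Count: 6.

6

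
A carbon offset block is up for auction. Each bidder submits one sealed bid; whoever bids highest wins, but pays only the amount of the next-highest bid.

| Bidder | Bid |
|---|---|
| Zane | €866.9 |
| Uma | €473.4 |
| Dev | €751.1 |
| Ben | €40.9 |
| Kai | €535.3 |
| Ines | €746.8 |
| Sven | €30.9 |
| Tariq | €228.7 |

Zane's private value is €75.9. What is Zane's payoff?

Highest bid: Zane at €866.9, so Zane wins.
Second-highest bid: Dev at €751.1 — that is the price the winner pays.
Zane's payoff = value − price = €75.9 − €751.1 = −€675.2.

−€675.2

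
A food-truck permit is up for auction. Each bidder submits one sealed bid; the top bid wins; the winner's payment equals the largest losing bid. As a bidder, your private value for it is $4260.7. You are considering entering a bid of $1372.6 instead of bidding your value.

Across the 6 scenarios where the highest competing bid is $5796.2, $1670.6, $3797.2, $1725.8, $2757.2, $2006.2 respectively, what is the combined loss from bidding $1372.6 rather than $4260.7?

$9346.5

The deviation costs you only when the competing bid falls strictly between $1372.6 and $4260.7; elsewhere both bids give the same outcome.
$5796.2: outcomes coincide → loss $0.
$1670.6: truthful payoff $2590.1, deviation payoff $0 → loss $2590.1.
$3797.2: truthful payoff $463.5, deviation payoff $0 → loss $463.5.
$1725.8: truthful payoff $2534.9, deviation payoff $0 → loss $2534.9.
$2757.2: truthful payoff $1503.5, deviation payoff $0 → loss $1503.5.
$2006.2: truthful payoff $2254.5, deviation payoff $0 → loss $2254.5.
Total loss = $2590.1 + $463.5 + $2534.9 + $1503.5 + $2254.5 = $9346.5.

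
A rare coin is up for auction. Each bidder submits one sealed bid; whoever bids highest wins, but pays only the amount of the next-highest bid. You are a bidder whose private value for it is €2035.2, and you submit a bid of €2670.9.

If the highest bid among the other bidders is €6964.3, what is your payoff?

Your bid €2670.9 is below the highest competing bid €6964.3, so you lose.
A losing bidder pays nothing and receives nothing: payoff = €0.

€0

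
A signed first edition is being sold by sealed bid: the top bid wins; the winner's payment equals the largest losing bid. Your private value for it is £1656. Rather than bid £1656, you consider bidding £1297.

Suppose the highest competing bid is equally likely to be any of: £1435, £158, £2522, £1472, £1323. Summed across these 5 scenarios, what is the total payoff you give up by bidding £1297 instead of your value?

The deviation costs you only when the competing bid falls strictly between £1297 and £1656; elsewhere both bids give the same outcome.
£1435: truthful payoff £221, deviation payoff £0 → loss £221.
£158: outcomes coincide → loss £0.
£2522: outcomes coincide → loss £0.
£1472: truthful payoff £184, deviation payoff £0 → loss £184.
£1323: truthful payoff £333, deviation payoff £0 → loss £333.
Total loss = £221 + £184 + £333 = £738.

£738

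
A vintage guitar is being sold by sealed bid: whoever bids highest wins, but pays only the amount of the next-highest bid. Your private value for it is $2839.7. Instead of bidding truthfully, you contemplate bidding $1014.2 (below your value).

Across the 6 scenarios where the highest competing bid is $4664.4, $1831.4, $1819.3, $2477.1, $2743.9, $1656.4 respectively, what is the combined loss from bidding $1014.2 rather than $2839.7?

The deviation costs you only when the competing bid falls strictly between $1014.2 and $2839.7; elsewhere both bids give the same outcome.
$4664.4: outcomes coincide → loss $0.
$1831.4: truthful payoff $1008.3, deviation payoff $0 → loss $1008.3.
$1819.3: truthful payoff $1020.4, deviation payoff $0 → loss $1020.4.
$2477.1: truthful payoff $362.6, deviation payoff $0 → loss $362.6.
$2743.9: truthful payoff $95.8, deviation payoff $0 → loss $95.8.
$1656.4: truthful payoff $1183.3, deviation payoff $0 → loss $1183.3.
Total loss = $1008.3 + $1020.4 + $362.6 + $95.8 + $1183.3 = $3670.4.

$3670.4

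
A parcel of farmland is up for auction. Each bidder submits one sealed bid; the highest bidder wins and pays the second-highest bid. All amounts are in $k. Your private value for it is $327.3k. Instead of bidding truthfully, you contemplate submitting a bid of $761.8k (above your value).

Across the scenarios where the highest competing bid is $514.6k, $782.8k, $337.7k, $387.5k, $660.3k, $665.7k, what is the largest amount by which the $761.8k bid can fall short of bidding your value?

$338.4k

$514.6k: truthful gives $0k, deviation gives −$187.3k → loss $187.3k.
$782.8k: same outcome either way → loss $0k.
$337.7k: truthful gives $0k, deviation gives −$10.4k → loss $10.4k.
$387.5k: truthful gives $0k, deviation gives −$60.2k → loss $60.2k.
$660.3k: truthful gives $0k, deviation gives −$333k → loss $333k.
$665.7k: truthful gives $0k, deviation gives −$338.4k → loss $338.4k.
Maximum loss: $338.4k.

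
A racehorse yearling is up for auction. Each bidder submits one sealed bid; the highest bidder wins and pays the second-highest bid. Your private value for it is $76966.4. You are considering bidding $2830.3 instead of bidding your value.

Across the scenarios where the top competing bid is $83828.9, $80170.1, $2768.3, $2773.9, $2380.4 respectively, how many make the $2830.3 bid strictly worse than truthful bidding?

The deviation hurts exactly when the highest competing bid lies strictly between $2830.3 and $76966.4 — underbidding then forfeits a profitable win.
$83828.9: above both → same outcome either way.
$80170.1: above both → same outcome either way.
$2768.3: below both → same outcome either way.
$2773.9: below both → same outcome either way.
$2380.4: below both → same outcome either way.
Count: 0.

0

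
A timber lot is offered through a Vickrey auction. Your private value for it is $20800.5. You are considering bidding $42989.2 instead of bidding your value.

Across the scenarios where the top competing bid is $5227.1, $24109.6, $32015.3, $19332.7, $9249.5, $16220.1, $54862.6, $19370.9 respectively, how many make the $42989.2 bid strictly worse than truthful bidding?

The deviation hurts exactly when the highest competing bid lies strictly between $20800.5 and $42989.2 — overbidding then wins at a price above your value.
$5227.1: below both → same outcome either way.
$24109.6: inside the interval → strictly worse (loss $3309.1).
$32015.3: inside the interval → strictly worse (loss $11214.8).
$19332.7: below both → same outcome either way.
$9249.5: below both → same outcome either way.
$16220.1: below both → same outcome either way.
$54862.6: above both → same outcome either way.
$19370.9: below both → same outcome either way.
Count: 2.

2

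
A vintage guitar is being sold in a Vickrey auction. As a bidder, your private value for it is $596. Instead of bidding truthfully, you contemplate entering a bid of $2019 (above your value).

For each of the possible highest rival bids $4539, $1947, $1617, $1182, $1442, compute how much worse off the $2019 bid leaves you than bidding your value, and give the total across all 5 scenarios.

$3804

The deviation costs you only when the competing bid falls strictly between $596 and $2019; elsewhere both bids give the same outcome.
$4539: outcomes coincide → loss $0.
$1947: truthful payoff $0, deviation payoff −$1351 → loss $1351.
$1617: truthful payoff $0, deviation payoff −$1021 → loss $1021.
$1182: truthful payoff $0, deviation payoff −$586 → loss $586.
$1442: truthful payoff $0, deviation payoff −$846 → loss $846.
Total loss = $1351 + $1021 + $586 + $846 = $3804.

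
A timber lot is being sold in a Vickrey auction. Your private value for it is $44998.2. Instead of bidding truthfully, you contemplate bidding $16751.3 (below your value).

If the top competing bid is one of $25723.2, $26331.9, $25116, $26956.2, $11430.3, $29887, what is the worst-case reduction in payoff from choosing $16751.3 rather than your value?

$19882.2

$25723.2: truthful gives $19275, deviation gives $0 → loss $19275.
$26331.9: truthful gives $18666.3, deviation gives $0 → loss $18666.3.
$25116: truthful gives $19882.2, deviation gives $0 → loss $19882.2.
$26956.2: truthful gives $18042, deviation gives $0 → loss $18042.
$11430.3: same outcome either way → loss $0.
$29887: truthful gives $15111.2, deviation gives $0 → loss $15111.2.
Maximum loss: $19882.2.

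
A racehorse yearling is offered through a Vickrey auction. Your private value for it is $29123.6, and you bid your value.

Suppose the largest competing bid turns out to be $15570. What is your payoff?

Your bid $29123.6 exceeds the highest competing bid $15570, so you win.
In a second-price auction the winner pays the second-highest bid, $15570.
Payoff = value − price = $29123.6 − $15570 = $13553.6.

$13553.6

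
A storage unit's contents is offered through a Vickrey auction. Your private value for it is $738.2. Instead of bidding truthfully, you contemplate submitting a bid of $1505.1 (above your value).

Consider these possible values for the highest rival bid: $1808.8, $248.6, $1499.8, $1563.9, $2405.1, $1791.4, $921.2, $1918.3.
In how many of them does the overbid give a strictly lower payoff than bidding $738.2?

2

The deviation hurts exactly when the highest competing bid lies strictly between $738.2 and $1505.1 — overbidding then wins at a price above your value.
$1808.8: above both → same outcome either way.
$248.6: below both → same outcome either way.
$1499.8: inside the interval → strictly worse (loss $761.6).
$1563.9: above both → same outcome either way.
$2405.1: above both → same outcome either way.
$1791.4: above both → same outcome either way.
$921.2: inside the interval → strictly worse (loss $183).
$1918.3: above both → same outcome either way.
Count: 2.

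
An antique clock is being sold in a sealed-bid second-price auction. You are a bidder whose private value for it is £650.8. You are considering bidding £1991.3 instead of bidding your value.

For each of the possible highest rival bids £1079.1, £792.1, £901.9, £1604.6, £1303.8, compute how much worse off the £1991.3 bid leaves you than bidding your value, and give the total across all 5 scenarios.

£2427.5

The deviation costs you only when the competing bid falls strictly between £650.8 and £1991.3; elsewhere both bids give the same outcome.
£1079.1: truthful payoff £0, deviation payoff −£428.3 → loss £428.3.
£792.1: truthful payoff £0, deviation payoff −£141.3 → loss £141.3.
£901.9: truthful payoff £0, deviation payoff −£251.1 → loss £251.1.
£1604.6: truthful payoff £0, deviation payoff −£953.8 → loss £953.8.
£1303.8: truthful payoff £0, deviation payoff −£653 → loss £653.
Total loss = £428.3 + £141.3 + £251.1 + £953.8 + £653 = £2427.5.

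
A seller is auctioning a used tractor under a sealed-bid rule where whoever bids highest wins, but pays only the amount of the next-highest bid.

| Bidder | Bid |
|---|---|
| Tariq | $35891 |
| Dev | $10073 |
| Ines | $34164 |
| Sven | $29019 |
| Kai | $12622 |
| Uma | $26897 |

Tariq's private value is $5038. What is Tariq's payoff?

Highest bid: Tariq at $35891, so Tariq wins.
Second-highest bid: Ines at $34164 — that is the price the winner pays.
Tariq's payoff = value − price = $5038 − $34164 = −$29126.

−$29126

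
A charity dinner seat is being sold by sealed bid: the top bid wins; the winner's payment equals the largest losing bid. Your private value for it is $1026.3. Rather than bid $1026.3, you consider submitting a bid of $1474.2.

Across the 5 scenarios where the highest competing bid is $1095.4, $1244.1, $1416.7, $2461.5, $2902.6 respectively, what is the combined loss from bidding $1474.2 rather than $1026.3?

$677.3

The deviation costs you only when the competing bid falls strictly between $1026.3 and $1474.2; elsewhere both bids give the same outcome.
$1095.4: truthful payoff $0, deviation payoff −$69.1 → loss $69.1.
$1244.1: truthful payoff $0, deviation payoff −$217.8 → loss $217.8.
$1416.7: truthful payoff $0, deviation payoff −$390.4 → loss $390.4.
$2461.5: outcomes coincide → loss $0.
$2902.6: outcomes coincide → loss $0.
Total loss = $69.1 + $217.8 + $390.4 = $677.3.
In a second-price auction your bid sets only whether you win, not what you pay, so bidding your true value is weakly dominant.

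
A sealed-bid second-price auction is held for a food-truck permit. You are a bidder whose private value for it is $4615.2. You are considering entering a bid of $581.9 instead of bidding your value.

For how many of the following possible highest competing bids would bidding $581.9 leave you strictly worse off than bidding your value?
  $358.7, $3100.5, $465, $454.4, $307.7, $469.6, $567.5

1

The deviation hurts exactly when the highest competing bid lies strictly between $581.9 and $4615.2 — underbidding then forfeits a profitable win.
$358.7: below both → same outcome either way.
$3100.5: inside the interval → strictly worse (loss $1514.7).
$465: below both → same outcome either way.
$454.4: below both → same outcome either way.
$307.7: below both → same outcome either way.
$469.6: below both → same outcome either way.
$567.5: below both → same outcome either way.
Count: 1.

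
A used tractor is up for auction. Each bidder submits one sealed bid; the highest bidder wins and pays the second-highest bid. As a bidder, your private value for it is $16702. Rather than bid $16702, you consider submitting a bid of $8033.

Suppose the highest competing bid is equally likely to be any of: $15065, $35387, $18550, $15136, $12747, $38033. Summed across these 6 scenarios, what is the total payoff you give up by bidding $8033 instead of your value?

$7158

The deviation costs you only when the competing bid falls strictly between $8033 and $16702; elsewhere both bids give the same outcome.
$15065: truthful payoff $1637, deviation payoff $0 → loss $1637.
$35387: outcomes coincide → loss $0.
$18550: outcomes coincide → loss $0.
$15136: truthful payoff $1566, deviation payoff $0 → loss $1566.
$12747: truthful payoff $3955, deviation payoff $0 → loss $3955.
$38033: outcomes coincide → loss $0.
Total loss = $1637 + $1566 + $3955 = $7158.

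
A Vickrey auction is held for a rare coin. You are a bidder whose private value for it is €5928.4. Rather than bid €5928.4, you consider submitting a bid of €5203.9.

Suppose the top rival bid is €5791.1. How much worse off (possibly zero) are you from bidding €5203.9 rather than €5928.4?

Bidding your value €5928.4: you win (since €5928.4 > €5791.1) and pay €5791.1. Payoff €137.3.
Bidding €5203.9: you lose. Payoff €0.
The competing bid €5791.1 lies between your shaded bid and your value, so underbidding forfeits an item you could have won at a profitable price.
Loss from deviating = €137.3 − (€0) = €137.3.

€137.3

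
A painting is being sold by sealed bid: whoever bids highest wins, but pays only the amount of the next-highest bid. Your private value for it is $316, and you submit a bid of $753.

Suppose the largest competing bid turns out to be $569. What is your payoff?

Your bid $753 exceeds the highest competing bid $569, so you win.
In a second-price auction the winner pays the second-highest bid, $569.
Payoff = value − price = $316 − $569 = −$253.

−$253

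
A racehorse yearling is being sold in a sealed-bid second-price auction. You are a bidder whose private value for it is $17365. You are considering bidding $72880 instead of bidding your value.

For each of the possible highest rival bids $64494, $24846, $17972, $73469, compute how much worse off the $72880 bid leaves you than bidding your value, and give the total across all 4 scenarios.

The deviation costs you only when the competing bid falls strictly between $17365 and $72880; elsewhere both bids give the same outcome.
$64494: truthful payoff $0, deviation payoff −$47129 → loss $47129.
$24846: truthful payoff $0, deviation payoff −$7481 → loss $7481.
$17972: truthful payoff $0, deviation payoff −$607 → loss $607.
$73469: outcomes coincide → loss $0.
Total loss = $47129 + $7481 + $607 = $55217.

$55217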